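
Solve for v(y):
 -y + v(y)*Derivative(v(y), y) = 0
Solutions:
 v(y) = -sqrt(C1 + y^2)
 v(y) = sqrt(C1 + y^2)


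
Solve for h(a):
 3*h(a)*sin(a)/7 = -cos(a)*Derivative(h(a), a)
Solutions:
 h(a) = C1*cos(a)^(3/7)


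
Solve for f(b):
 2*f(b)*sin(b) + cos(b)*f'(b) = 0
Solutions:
 f(b) = C1*cos(b)^2


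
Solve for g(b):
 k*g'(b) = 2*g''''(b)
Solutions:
 g(b) = C1 + C2*exp(2^(2/3)*b*k^(1/3)/2) + C3*exp(2^(2/3)*b*k^(1/3)*(-1 + sqrt(3)*I)/4) + C4*exp(-2^(2/3)*b*k^(1/3)*(1 + sqrt(3)*I)/4)


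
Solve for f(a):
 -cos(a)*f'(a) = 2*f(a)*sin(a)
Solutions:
 f(a) = C1*cos(a)^2


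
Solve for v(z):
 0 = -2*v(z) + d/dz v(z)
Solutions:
 v(z) = C1*exp(2*z)


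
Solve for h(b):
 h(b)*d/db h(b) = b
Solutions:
 h(b) = -sqrt(C1 + b^2)
 h(b) = sqrt(C1 + b^2)


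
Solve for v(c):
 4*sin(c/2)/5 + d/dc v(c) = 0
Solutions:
 v(c) = C1 + 8*cos(c/2)/5


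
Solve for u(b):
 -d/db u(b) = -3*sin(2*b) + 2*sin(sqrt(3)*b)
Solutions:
 u(b) = C1 - 3*cos(2*b)/2 + 2*sqrt(3)*cos(sqrt(3)*b)/3


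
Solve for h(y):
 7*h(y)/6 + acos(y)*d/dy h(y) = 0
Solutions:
 h(y) = C1*exp(-7*Integral(1/acos(y), y)/6)


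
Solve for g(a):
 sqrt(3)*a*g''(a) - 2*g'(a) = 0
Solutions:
 g(a) = C1 + C2*a^(1 + 2*sqrt(3)/3)


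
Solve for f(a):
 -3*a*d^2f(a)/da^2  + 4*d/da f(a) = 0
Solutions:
 f(a) = C1 + C2*a^(7/3)


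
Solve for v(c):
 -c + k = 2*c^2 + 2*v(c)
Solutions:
 v(c) = -c^2 - c/2 + k/2


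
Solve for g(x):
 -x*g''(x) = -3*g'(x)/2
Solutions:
 g(x) = C1 + C2*x^(5/2)


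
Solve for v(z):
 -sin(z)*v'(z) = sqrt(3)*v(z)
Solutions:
 v(z) = C1*(cos(z) + 1)^(sqrt(3)/2)/(cos(z) - 1)^(sqrt(3)/2)


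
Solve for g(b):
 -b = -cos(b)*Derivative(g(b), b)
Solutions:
 g(b) = C1 + Integral(b/cos(b), b)


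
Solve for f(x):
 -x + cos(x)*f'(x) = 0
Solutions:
 f(x) = C1 + Integral(x/cos(x), x)


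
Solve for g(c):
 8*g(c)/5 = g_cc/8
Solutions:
 g(c) = C1*exp(-8*sqrt(5)*c/5) + C2*exp(8*sqrt(5)*c/5)


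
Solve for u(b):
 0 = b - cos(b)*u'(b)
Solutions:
 u(b) = C1 + Integral(b/cos(b), b)


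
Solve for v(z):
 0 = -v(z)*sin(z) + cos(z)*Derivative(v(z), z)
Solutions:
 v(z) = C1/cos(z)


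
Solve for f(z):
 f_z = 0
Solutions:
 f(z) = C1


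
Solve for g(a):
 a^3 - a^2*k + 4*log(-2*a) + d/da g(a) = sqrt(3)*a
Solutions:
 g(a) = C1 - a^4/4 + a^3*k/3 + sqrt(3)*a^2/2 - 4*a*log(-a) + 4*a*(1 - log(2))


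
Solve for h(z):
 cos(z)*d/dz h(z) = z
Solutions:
 h(z) = C1 + Integral(z/cos(z), z)


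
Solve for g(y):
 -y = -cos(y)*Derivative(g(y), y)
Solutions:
 g(y) = C1 + Integral(y/cos(y), y)


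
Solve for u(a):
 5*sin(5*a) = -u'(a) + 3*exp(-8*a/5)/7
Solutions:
 u(a) = C1 + cos(5*a) - 15*exp(-8*a/5)/56


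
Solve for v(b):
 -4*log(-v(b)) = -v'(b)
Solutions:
 -li(-v(b)) = C1 + 4*b


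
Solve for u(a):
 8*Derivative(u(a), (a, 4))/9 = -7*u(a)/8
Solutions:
 u(a) = (C1*sin(sqrt(3)*7^(1/4)*a/4) + C2*cos(sqrt(3)*7^(1/4)*a/4))*exp(-sqrt(3)*7^(1/4)*a/4) + (C3*sin(sqrt(3)*7^(1/4)*a/4) + C4*cos(sqrt(3)*7^(1/4)*a/4))*exp(sqrt(3)*7^(1/4)*a/4)


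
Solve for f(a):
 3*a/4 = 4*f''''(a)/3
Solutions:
 f(a) = C1 + C2*a + C3*a^2 + C4*a^3 + 3*a^5/640


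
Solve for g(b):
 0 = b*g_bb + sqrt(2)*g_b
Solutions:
 g(b) = C1 + C2*b^(1 - sqrt(2))


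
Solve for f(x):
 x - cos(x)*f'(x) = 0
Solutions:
 f(x) = C1 + Integral(x/cos(x), x)


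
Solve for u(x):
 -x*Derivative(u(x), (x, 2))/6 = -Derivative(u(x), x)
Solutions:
 u(x) = C1 + C2*x^7


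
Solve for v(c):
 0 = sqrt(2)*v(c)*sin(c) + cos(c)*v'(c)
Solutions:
 v(c) = C1*cos(c)^(sqrt(2))


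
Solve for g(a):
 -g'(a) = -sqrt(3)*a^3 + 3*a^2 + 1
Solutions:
 g(a) = C1 + sqrt(3)*a^4/4 - a^3 - a


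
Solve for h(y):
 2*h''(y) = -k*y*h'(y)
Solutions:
 h(y) = Piecewise((-sqrt(pi)*C1*erf(sqrt(k)*y/2)/sqrt(k) - C2, (k > 0) | (k < 0)), (-C1*y - C2, True))


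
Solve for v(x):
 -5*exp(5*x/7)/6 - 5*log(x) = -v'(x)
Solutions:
 v(x) = C1 + 5*x*log(x) - 5*x + 7*exp(5*x/7)/6


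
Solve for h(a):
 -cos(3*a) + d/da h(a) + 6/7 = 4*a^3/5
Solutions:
 h(a) = C1 + a^4/5 - 6*a/7 + sin(3*a)/3


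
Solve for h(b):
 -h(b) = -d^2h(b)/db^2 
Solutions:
 h(b) = C1*exp(-b) + C2*exp(b)


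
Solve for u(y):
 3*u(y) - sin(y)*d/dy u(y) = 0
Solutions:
 u(y) = C1*(cos(y) - 1)^(3/2)/(cos(y) + 1)^(3/2)


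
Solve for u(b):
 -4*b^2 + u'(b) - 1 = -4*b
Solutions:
 u(b) = C1 + 4*b^3/3 - 2*b^2 + b


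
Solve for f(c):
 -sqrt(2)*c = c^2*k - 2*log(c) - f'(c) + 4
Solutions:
 f(c) = C1 + c^3*k/3 + sqrt(2)*c^2/2 - 2*c*log(c) + 6*c


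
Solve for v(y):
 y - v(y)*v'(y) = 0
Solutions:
 v(y) = -sqrt(C1 + y^2)
 v(y) = sqrt(C1 + y^2)


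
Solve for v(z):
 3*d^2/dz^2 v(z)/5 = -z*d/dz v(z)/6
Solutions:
 v(z) = C1 + C2*erf(sqrt(5)*z/6)


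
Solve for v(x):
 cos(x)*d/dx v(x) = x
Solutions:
 v(x) = C1 + Integral(x/cos(x), x)


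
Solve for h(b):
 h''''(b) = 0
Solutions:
 h(b) = C1 + C2*b + C3*b^2 + C4*b^3


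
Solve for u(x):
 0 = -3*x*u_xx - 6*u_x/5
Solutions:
 u(x) = C1 + C2*x^(3/5)


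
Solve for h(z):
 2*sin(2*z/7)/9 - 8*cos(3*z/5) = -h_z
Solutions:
 h(z) = C1 + 40*sin(3*z/5)/3 + 7*cos(2*z/7)/9


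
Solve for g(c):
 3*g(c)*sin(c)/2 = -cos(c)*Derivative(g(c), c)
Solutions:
 g(c) = C1*cos(c)^(3/2)


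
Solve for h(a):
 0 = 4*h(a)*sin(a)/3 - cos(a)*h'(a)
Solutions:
 h(a) = C1/cos(a)^(4/3)


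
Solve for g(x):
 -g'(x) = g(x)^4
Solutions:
 g(x) = (-3^(2/3) - 3*3^(1/6)*I)*(1/(C1 + x))^(1/3)/6
 g(x) = (-3^(2/3) + 3*3^(1/6)*I)*(1/(C1 + x))^(1/3)/6
 g(x) = (1/(C1 + 3*x))^(1/3)


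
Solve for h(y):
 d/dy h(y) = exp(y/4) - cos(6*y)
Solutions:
 h(y) = C1 + 4*exp(y/4) - sin(6*y)/6


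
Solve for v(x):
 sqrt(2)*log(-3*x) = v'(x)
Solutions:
 v(x) = C1 + sqrt(2)*x*log(-x) + sqrt(2)*x*(-1 + log(3))


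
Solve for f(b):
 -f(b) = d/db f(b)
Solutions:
 f(b) = C1*exp(-b)


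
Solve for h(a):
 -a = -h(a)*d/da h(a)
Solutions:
 h(a) = -sqrt(C1 + a^2)
 h(a) = sqrt(C1 + a^2)


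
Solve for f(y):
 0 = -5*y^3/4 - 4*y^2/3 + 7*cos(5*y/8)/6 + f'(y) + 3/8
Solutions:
 f(y) = C1 + 5*y^4/16 + 4*y^3/9 - 3*y/8 - 28*sin(5*y/8)/15


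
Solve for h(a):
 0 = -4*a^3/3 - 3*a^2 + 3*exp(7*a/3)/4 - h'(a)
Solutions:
 h(a) = C1 - a^4/3 - a^3 + 9*exp(7*a/3)/28


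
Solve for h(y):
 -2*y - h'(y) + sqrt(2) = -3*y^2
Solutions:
 h(y) = C1 + y^3 - y^2 + sqrt(2)*y


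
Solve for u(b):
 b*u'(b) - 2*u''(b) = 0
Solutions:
 u(b) = C1 + C2*erfi(b/2)


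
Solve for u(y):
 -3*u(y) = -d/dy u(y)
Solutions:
 u(y) = C1*exp(3*y)


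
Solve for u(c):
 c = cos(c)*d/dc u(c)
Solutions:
 u(c) = C1 + Integral(c/cos(c), c)


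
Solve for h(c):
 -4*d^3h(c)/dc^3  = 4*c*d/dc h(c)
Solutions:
 h(c) = C1 + Integral(C2*airyai(-c) + C3*airybi(-c), c)


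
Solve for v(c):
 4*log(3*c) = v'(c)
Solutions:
 v(c) = C1 + 4*c*log(c) - 4*c + c*log(81)


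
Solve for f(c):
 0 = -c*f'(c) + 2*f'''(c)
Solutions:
 f(c) = C1 + Integral(C2*airyai(2^(2/3)*c/2) + C3*airybi(2^(2/3)*c/2), c)


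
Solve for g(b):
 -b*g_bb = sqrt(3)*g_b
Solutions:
 g(b) = C1 + C2*b^(1 - sqrt(3))


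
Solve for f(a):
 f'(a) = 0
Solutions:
 f(a) = C1


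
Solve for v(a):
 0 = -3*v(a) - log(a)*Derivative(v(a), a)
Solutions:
 v(a) = C1*exp(-3*li(a))


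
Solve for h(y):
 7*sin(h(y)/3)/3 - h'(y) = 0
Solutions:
 -7*y/3 + 3*log(cos(h(y)/3) - 1)/2 - 3*log(cos(h(y)/3) + 1)/2 = C1


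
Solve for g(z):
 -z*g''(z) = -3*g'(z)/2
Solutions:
 g(z) = C1 + C2*z^(5/2)


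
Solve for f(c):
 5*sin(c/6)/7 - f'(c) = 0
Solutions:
 f(c) = C1 - 30*cos(c/6)/7


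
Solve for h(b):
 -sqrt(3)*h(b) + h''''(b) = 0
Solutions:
 h(b) = C1*exp(-3^(1/8)*b) + C2*exp(3^(1/8)*b) + C3*sin(3^(1/8)*b) + C4*cos(3^(1/8)*b)


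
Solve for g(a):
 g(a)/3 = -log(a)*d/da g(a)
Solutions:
 g(a) = C1*exp(-li(a)/3)


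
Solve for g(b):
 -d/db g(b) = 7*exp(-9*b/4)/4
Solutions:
 g(b) = C1 + 7*exp(-9*b/4)/9


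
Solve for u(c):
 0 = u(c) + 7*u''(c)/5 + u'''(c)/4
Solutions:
 u(c) = C1*exp(c*(-56 + 392*2^(2/3)/(15*sqrt(379905) + 14351)^(1/3) + 2^(1/3)*(15*sqrt(379905) + 14351)^(1/3))/30)*sin(2^(1/3)*sqrt(3)*c*(-(15*sqrt(379905) + 14351)^(1/3) + 392*2^(1/3)/(15*sqrt(379905) + 14351)^(1/3))/30) + C2*exp(c*(-56 + 392*2^(2/3)/(15*sqrt(379905) + 14351)^(1/3) + 2^(1/3)*(15*sqrt(379905) + 14351)^(1/3))/30)*cos(2^(1/3)*sqrt(3)*c*(-(15*sqrt(379905) + 14351)^(1/3) + 392*2^(1/3)/(15*sqrt(379905) + 14351)^(1/3))/30) + C3*exp(-c*(392*2^(2/3)/(15*sqrt(379905) + 14351)^(1/3) + 28 + 2^(1/3)*(15*sqrt(379905) + 14351)^(1/3))/15)


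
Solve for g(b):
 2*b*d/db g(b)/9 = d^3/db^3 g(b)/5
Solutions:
 g(b) = C1 + Integral(C2*airyai(30^(1/3)*b/3) + C3*airybi(30^(1/3)*b/3), b)


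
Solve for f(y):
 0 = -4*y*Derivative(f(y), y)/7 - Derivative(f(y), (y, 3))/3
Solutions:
 f(y) = C1 + Integral(C2*airyai(-12^(1/3)*7^(2/3)*y/7) + C3*airybi(-12^(1/3)*7^(2/3)*y/7), y)


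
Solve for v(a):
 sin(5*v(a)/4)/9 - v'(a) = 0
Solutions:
 -a/9 + 2*log(cos(5*v(a)/4) - 1)/5 - 2*log(cos(5*v(a)/4) + 1)/5 = C1


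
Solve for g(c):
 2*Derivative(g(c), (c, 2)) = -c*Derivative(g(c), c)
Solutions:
 g(c) = C1 + C2*erf(c/2)


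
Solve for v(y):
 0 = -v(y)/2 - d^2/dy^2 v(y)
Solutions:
 v(y) = C1*sin(sqrt(2)*y/2) + C2*cos(sqrt(2)*y/2)


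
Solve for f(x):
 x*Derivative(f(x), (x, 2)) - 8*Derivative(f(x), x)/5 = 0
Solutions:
 f(x) = C1 + C2*x^(13/5)


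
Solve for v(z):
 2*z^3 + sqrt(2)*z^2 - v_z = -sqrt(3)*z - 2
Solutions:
 v(z) = C1 + z^4/2 + sqrt(2)*z^3/3 + sqrt(3)*z^2/2 + 2*z


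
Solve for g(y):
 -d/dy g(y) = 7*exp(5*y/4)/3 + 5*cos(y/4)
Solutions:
 g(y) = C1 - 28*exp(5*y/4)/15 - 20*sin(y/4)


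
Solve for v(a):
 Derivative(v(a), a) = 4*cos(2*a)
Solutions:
 v(a) = C1 + 2*sin(2*a)


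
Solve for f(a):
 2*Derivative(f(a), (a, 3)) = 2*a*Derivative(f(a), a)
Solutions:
 f(a) = C1 + Integral(C2*airyai(a) + C3*airybi(a), a)


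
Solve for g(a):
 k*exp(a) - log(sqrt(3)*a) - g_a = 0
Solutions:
 g(a) = C1 - a*log(a) + a*(1 - log(3)/2) + k*exp(a)


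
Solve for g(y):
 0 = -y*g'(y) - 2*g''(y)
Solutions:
 g(y) = C1 + C2*erf(y/2)


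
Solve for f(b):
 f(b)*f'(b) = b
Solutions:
 f(b) = -sqrt(C1 + b^2)
 f(b) = sqrt(C1 + b^2)


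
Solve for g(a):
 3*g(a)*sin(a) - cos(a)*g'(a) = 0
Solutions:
 g(a) = C1/cos(a)^3


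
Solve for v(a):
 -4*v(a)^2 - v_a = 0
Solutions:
 v(a) = 1/(C1 + 4*a)


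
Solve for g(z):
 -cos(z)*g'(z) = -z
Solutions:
 g(z) = C1 + Integral(z/cos(z), z)


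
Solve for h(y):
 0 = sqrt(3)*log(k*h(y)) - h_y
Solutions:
 li(k*h(y))/k = C1 + sqrt(3)*y


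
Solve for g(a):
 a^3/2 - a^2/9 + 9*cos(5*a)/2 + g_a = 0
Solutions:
 g(a) = C1 - a^4/8 + a^3/27 - 9*sin(5*a)/10


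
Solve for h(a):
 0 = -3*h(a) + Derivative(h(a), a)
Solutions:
 h(a) = C1*exp(3*a)


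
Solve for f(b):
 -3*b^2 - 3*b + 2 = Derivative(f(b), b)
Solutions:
 f(b) = C1 - b^3 - 3*b^2/2 + 2*b


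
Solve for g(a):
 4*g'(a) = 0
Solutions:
 g(a) = C1


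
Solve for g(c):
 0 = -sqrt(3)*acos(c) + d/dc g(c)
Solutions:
 g(c) = C1 + sqrt(3)*(c*acos(c) - sqrt(1 - c^2))


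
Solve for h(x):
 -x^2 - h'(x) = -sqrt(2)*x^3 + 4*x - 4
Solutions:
 h(x) = C1 + sqrt(2)*x^4/4 - x^3/3 - 2*x^2 + 4*x


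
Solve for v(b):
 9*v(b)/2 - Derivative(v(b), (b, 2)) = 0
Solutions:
 v(b) = C1*exp(-3*sqrt(2)*b/2) + C2*exp(3*sqrt(2)*b/2)


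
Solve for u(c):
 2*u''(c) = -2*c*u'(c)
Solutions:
 u(c) = C1 + C2*erf(sqrt(2)*c/2)


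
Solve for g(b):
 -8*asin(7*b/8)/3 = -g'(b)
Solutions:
 g(b) = C1 + 8*b*asin(7*b/8)/3 + 8*sqrt(64 - 49*b^2)/21


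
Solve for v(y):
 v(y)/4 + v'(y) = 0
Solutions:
 v(y) = C1*exp(-y/4)


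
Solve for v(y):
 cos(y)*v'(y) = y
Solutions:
 v(y) = C1 + Integral(y/cos(y), y)


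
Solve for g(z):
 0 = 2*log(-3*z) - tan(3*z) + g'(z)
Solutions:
 g(z) = C1 - 2*z*log(-z) - 2*z*log(3) + 2*z - log(cos(3*z))/3


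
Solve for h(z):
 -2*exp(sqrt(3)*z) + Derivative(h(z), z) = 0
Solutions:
 h(z) = C1 + 2*sqrt(3)*exp(sqrt(3)*z)/3


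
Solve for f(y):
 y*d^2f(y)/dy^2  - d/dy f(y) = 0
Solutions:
 f(y) = C1 + C2*y^2


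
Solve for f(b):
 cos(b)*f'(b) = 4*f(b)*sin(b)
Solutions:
 f(b) = C1/cos(b)^4


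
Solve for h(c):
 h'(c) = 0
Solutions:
 h(c) = C1


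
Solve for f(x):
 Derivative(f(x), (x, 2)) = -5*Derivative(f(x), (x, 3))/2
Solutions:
 f(x) = C1 + C2*x + C3*exp(-2*x/5)


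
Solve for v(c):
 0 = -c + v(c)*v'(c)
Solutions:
 v(c) = -sqrt(C1 + c^2)
 v(c) = sqrt(C1 + c^2)


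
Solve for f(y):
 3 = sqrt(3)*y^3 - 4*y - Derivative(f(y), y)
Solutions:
 f(y) = C1 + sqrt(3)*y^4/4 - 2*y^2 - 3*y


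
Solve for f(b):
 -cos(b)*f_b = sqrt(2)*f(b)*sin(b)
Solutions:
 f(b) = C1*cos(b)^(sqrt(2))


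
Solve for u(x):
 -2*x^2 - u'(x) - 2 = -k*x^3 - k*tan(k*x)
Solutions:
 u(x) = C1 + k*x^4/4 + k*Piecewise((-log(cos(k*x))/k, Ne(k, 0)), (0, True)) - 2*x^3/3 - 2*x


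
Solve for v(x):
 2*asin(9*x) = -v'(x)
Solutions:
 v(x) = C1 - 2*x*asin(9*x) - 2*sqrt(1 - 81*x^2)/9


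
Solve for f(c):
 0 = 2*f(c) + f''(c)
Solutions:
 f(c) = C1*sin(sqrt(2)*c) + C2*cos(sqrt(2)*c)


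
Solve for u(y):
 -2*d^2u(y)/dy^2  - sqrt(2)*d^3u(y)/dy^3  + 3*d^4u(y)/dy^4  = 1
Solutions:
 u(y) = C1 + C2*y + C3*exp(y*(sqrt(2) + sqrt(26))/6) + C4*exp(y*(-sqrt(26) + sqrt(2))/6) - y^2/4


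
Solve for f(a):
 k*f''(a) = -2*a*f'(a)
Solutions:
 f(a) = C1 + C2*sqrt(k)*erf(a*sqrt(1/k))


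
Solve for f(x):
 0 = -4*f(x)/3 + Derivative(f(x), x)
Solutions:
 f(x) = C1*exp(4*x/3)


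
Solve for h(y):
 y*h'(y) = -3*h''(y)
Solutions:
 h(y) = C1 + C2*erf(sqrt(6)*y/6)


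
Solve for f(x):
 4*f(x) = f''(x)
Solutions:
 f(x) = C1*exp(-2*x) + C2*exp(2*x)


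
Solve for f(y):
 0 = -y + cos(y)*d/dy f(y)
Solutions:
 f(y) = C1 + Integral(y/cos(y), y)


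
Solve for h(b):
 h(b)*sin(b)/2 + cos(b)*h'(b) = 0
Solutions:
 h(b) = C1*sqrt(cos(b))


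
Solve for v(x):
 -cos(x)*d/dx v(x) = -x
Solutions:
 v(x) = C1 + Integral(x/cos(x), x)


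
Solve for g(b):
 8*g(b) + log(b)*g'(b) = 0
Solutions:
 g(b) = C1*exp(-8*li(b))


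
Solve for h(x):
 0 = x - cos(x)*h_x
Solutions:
 h(x) = C1 + Integral(x/cos(x), x)


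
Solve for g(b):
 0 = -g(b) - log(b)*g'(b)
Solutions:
 g(b) = C1*exp(-li(b))


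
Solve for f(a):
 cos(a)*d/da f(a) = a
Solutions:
 f(a) = C1 + Integral(a/cos(a), a)


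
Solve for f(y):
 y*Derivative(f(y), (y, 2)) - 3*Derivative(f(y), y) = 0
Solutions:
 f(y) = C1 + C2*y^4


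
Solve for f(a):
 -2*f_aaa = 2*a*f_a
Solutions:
 f(a) = C1 + Integral(C2*airyai(-a) + C3*airybi(-a), a)


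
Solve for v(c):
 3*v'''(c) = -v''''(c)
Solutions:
 v(c) = C1 + C2*c + C3*c^2 + C4*exp(-3*c)


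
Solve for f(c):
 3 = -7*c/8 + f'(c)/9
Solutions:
 f(c) = C1 + 63*c^2/16 + 27*c


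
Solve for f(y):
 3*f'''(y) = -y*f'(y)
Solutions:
 f(y) = C1 + Integral(C2*airyai(-3^(2/3)*y/3) + C3*airybi(-3^(2/3)*y/3), y)


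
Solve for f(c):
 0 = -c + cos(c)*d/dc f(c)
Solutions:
 f(c) = C1 + Integral(c/cos(c), c)


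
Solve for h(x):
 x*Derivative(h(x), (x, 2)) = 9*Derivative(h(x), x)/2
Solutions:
 h(x) = C1 + C2*x^(11/2)


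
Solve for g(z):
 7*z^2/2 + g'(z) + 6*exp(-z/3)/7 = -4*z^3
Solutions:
 g(z) = C1 - z^4 - 7*z^3/6 + 18*exp(-z/3)/7


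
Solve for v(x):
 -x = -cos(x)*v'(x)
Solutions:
 v(x) = C1 + Integral(x/cos(x), x)


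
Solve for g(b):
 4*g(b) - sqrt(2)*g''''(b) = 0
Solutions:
 g(b) = C1*exp(-2^(3/8)*b) + C2*exp(2^(3/8)*b) + C3*sin(2^(3/8)*b) + C4*cos(2^(3/8)*b)


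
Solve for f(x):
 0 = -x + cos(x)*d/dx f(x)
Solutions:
 f(x) = C1 + Integral(x/cos(x), x)


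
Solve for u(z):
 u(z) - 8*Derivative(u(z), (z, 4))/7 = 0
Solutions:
 u(z) = C1*exp(-14^(1/4)*z/2) + C2*exp(14^(1/4)*z/2) + C3*sin(14^(1/4)*z/2) + C4*cos(14^(1/4)*z/2)


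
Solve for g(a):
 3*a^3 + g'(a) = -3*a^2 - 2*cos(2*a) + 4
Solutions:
 g(a) = C1 - 3*a^4/4 - a^3 + 4*a - sin(2*a)


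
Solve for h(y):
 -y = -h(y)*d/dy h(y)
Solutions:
 h(y) = -sqrt(C1 + y^2)
 h(y) = sqrt(C1 + y^2)


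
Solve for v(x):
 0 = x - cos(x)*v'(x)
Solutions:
 v(x) = C1 + Integral(x/cos(x), x)


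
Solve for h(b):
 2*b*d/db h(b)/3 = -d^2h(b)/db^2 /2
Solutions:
 h(b) = C1 + C2*erf(sqrt(6)*b/3)


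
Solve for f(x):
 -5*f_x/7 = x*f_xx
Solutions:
 f(x) = C1 + C2*x^(2/7)


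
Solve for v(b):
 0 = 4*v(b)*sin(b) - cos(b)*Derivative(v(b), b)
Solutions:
 v(b) = C1/cos(b)^4


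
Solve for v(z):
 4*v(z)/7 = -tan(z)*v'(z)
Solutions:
 v(z) = C1/sin(z)^(4/7)


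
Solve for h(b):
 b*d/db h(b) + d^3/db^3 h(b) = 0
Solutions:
 h(b) = C1 + Integral(C2*airyai(-b) + C3*airybi(-b), b)


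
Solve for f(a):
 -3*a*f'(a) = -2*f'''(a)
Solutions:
 f(a) = C1 + Integral(C2*airyai(2^(2/3)*3^(1/3)*a/2) + C3*airybi(2^(2/3)*3^(1/3)*a/2), a)


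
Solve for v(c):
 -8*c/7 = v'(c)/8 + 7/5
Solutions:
 v(c) = C1 - 32*c^2/7 - 56*c/5


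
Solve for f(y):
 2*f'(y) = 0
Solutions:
 f(y) = C1


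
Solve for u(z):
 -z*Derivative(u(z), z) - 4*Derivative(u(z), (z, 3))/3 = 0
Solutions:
 u(z) = C1 + Integral(C2*airyai(-6^(1/3)*z/2) + C3*airybi(-6^(1/3)*z/2), z)


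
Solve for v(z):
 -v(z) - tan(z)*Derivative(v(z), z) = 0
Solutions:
 v(z) = C1/sin(z)


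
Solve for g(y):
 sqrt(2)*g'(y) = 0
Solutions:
 g(y) = C1


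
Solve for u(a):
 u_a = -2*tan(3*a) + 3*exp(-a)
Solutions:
 u(a) = C1 - log(tan(3*a)^2 + 1)/3 - 3*exp(-a)


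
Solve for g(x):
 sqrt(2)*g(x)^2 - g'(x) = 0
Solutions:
 g(x) = -1/(C1 + sqrt(2)*x)


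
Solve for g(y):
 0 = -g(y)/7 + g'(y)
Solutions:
 g(y) = C1*exp(y/7)


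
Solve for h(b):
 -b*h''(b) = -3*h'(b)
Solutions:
 h(b) = C1 + C2*b^4


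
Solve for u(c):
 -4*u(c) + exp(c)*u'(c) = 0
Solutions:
 u(c) = C1*exp(-4*exp(-c))


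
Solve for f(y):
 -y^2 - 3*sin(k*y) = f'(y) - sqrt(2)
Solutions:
 f(y) = C1 - y^3/3 + sqrt(2)*y + 3*cos(k*y)/k


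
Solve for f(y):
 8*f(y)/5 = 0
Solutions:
 f(y) = 0


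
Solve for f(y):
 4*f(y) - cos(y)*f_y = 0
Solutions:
 f(y) = C1*(sin(y)^2 + 2*sin(y) + 1)/(sin(y)^2 - 2*sin(y) + 1)


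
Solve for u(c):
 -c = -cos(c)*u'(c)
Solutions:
 u(c) = C1 + Integral(c/cos(c), c)


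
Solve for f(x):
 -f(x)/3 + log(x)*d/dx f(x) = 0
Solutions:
 f(x) = C1*exp(li(x)/3)


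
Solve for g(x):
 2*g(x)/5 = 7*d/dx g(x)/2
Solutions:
 g(x) = C1*exp(4*x/35)


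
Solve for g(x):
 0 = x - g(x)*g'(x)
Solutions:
 g(x) = -sqrt(C1 + x^2)
 g(x) = sqrt(C1 + x^2)


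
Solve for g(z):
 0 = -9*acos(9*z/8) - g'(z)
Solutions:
 g(z) = C1 - 9*z*acos(9*z/8) + sqrt(64 - 81*z^2)


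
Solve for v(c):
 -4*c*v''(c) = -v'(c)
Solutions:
 v(c) = C1 + C2*c^(5/4)


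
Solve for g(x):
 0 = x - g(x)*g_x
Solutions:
 g(x) = -sqrt(C1 + x^2)
 g(x) = sqrt(C1 + x^2)


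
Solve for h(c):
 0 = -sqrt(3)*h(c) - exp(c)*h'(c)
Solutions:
 h(c) = C1*exp(sqrt(3)*exp(-c))


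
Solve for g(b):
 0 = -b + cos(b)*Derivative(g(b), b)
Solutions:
 g(b) = C1 + Integral(b/cos(b), b)


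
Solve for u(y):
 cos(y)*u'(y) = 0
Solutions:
 u(y) = C1


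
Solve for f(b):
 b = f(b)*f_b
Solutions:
 f(b) = -sqrt(C1 + b^2)
 f(b) = sqrt(C1 + b^2)


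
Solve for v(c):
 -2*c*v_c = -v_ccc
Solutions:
 v(c) = C1 + Integral(C2*airyai(2^(1/3)*c) + C3*airybi(2^(1/3)*c), c)


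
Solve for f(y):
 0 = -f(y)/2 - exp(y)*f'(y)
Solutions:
 f(y) = C1*exp(exp(-y)/2)


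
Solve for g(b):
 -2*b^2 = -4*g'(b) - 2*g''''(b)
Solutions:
 g(b) = C1 + C4*exp(-2^(1/3)*b) + b^3/6 + (C2*sin(2^(1/3)*sqrt(3)*b/2) + C3*cos(2^(1/3)*sqrt(3)*b/2))*exp(2^(1/3)*b/2)


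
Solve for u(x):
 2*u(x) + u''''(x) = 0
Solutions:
 u(x) = (C1*sin(2^(3/4)*x/2) + C2*cos(2^(3/4)*x/2))*exp(-2^(3/4)*x/2) + (C3*sin(2^(3/4)*x/2) + C4*cos(2^(3/4)*x/2))*exp(2^(3/4)*x/2)


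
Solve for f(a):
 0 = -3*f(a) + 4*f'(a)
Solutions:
 f(a) = C1*exp(3*a/4)


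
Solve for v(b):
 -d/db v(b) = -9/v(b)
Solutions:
 v(b) = -sqrt(C1 + 18*b)
 v(b) = sqrt(C1 + 18*b)


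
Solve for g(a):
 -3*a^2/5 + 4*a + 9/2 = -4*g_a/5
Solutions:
 g(a) = C1 + a^3/4 - 5*a^2/2 - 45*a/8


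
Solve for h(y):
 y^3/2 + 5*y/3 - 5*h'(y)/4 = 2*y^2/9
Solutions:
 h(y) = C1 + y^4/10 - 8*y^3/135 + 2*y^2/3


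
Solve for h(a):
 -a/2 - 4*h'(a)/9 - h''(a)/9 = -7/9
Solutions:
 h(a) = C1 + C2*exp(-4*a) - 9*a^2/16 + 65*a/32


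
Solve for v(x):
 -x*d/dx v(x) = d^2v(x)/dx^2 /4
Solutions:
 v(x) = C1 + C2*erf(sqrt(2)*x)


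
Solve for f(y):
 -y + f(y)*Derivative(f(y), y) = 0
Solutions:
 f(y) = -sqrt(C1 + y^2)
 f(y) = sqrt(C1 + y^2)


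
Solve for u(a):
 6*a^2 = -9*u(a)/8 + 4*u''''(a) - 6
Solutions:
 u(a) = C1*exp(-2^(3/4)*sqrt(3)*a/4) + C2*exp(2^(3/4)*sqrt(3)*a/4) + C3*sin(2^(3/4)*sqrt(3)*a/4) + C4*cos(2^(3/4)*sqrt(3)*a/4) - 16*a^2/3 - 16/3


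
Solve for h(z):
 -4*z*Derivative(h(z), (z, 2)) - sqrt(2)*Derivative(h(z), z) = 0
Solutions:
 h(z) = C1 + C2*z^(1 - sqrt(2)/4)


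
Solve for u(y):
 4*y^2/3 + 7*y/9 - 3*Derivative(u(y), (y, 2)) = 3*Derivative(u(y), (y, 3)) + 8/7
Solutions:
 u(y) = C1 + C2*y + C3*exp(-y) + y^4/27 - 17*y^3/162 + 47*y^2/378


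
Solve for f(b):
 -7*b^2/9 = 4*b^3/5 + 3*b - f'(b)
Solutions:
 f(b) = C1 + b^4/5 + 7*b^3/27 + 3*b^2/2


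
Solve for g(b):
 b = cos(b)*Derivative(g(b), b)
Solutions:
 g(b) = C1 + Integral(b/cos(b), b)


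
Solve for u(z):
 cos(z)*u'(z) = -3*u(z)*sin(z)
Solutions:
 u(z) = C1*cos(z)^3


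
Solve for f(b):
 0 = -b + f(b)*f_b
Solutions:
 f(b) = -sqrt(C1 + b^2)
 f(b) = sqrt(C1 + b^2)


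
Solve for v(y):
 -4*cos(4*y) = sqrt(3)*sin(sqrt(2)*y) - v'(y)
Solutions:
 v(y) = C1 + sin(4*y) - sqrt(6)*cos(sqrt(2)*y)/2


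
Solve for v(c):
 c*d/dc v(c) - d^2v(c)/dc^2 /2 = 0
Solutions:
 v(c) = C1 + C2*erfi(c)


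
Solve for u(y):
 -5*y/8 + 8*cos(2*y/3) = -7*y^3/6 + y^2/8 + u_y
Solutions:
 u(y) = C1 + 7*y^4/24 - y^3/24 - 5*y^2/16 + 12*sin(2*y/3)


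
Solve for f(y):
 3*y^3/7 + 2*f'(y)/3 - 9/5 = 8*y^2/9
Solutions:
 f(y) = C1 - 9*y^4/56 + 4*y^3/9 + 27*y/10


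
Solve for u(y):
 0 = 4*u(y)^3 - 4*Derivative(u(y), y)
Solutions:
 u(y) = -sqrt(2)*sqrt(-1/(C1 + y))/2
 u(y) = sqrt(2)*sqrt(-1/(C1 + y))/2


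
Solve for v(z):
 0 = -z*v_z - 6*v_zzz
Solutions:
 v(z) = C1 + Integral(C2*airyai(-6^(2/3)*z/6) + C3*airybi(-6^(2/3)*z/6), z)


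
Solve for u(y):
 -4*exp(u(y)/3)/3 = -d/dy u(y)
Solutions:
 u(y) = 3*log(-1/(C1 + 4*y)) + 6*log(3)


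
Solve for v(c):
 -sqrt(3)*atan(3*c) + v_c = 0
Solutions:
 v(c) = C1 + sqrt(3)*(c*atan(3*c) - log(9*c^2 + 1)/6)


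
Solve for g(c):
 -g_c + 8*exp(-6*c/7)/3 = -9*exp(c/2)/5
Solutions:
 g(c) = C1 + 18*exp(c/2)/5 - 28*exp(-6*c/7)/9


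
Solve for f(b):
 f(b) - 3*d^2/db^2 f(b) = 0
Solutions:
 f(b) = C1*exp(-sqrt(3)*b/3) + C2*exp(sqrt(3)*b/3)


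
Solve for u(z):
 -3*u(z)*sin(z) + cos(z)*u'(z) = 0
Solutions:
 u(z) = C1/cos(z)^3


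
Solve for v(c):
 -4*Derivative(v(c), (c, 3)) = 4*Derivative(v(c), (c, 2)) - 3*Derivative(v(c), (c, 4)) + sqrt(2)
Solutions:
 v(c) = C1 + C2*c + C3*exp(-2*c/3) + C4*exp(2*c) - sqrt(2)*c^2/8


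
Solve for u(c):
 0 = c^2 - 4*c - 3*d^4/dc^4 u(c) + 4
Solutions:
 u(c) = C1 + C2*c + C3*c^2 + C4*c^3 + c^6/1080 - c^5/90 + c^4/18


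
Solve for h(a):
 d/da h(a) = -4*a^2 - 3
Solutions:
 h(a) = C1 - 4*a^3/3 - 3*a


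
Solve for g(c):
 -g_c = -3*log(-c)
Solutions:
 g(c) = C1 + 3*c*log(-c) - 3*c


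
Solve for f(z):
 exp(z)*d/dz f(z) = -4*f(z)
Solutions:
 f(z) = C1*exp(4*exp(-z))


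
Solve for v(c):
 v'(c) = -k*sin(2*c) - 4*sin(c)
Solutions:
 v(c) = C1 - k*sin(c)^2 + 4*cos(c)


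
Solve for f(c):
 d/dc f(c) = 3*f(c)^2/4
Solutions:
 f(c) = -4/(C1 + 3*c)


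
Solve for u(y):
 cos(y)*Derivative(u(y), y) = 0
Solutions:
 u(y) = C1


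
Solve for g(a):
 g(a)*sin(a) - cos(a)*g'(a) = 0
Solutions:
 g(a) = C1/cos(a)


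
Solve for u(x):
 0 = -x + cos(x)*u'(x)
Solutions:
 u(x) = C1 + Integral(x/cos(x), x)


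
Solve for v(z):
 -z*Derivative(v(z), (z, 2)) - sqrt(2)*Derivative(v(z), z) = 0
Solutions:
 v(z) = C1 + C2*z^(1 - sqrt(2))


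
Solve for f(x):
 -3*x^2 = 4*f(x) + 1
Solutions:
 f(x) = -3*x^2/4 - 1/4


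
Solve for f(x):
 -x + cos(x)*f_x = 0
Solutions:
 f(x) = C1 + Integral(x/cos(x), x)


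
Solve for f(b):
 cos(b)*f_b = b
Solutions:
 f(b) = C1 + Integral(b/cos(b), b)


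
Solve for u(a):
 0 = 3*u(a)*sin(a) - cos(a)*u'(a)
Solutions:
 u(a) = C1/cos(a)^3


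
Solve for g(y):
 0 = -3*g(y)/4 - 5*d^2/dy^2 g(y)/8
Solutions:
 g(y) = C1*sin(sqrt(30)*y/5) + C2*cos(sqrt(30)*y/5)


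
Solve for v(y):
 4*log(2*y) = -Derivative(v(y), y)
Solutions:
 v(y) = C1 - 4*y*log(y) - y*log(16) + 4*y


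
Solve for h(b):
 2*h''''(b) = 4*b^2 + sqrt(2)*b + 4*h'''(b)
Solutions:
 h(b) = C1 + C2*b + C3*b^2 + C4*exp(2*b) - b^5/60 + b^4*(-4 - sqrt(2))/96 + b^3*(-4 - sqrt(2))/48


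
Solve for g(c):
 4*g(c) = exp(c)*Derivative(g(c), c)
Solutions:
 g(c) = C1*exp(-4*exp(-c))


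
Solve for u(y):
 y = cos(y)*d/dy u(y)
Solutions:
 u(y) = C1 + Integral(y/cos(y), y)


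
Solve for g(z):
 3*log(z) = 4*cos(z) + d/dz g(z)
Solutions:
 g(z) = C1 + 3*z*log(z) - 3*z - 4*sin(z)


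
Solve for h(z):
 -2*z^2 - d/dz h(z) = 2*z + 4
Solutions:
 h(z) = C1 - 2*z^3/3 - z^2 - 4*z


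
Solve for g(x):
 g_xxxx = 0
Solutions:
 g(x) = C1 + C2*x + C3*x^2 + C4*x^3


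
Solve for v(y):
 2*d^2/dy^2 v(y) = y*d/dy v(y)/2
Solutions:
 v(y) = C1 + C2*erfi(sqrt(2)*y/4)


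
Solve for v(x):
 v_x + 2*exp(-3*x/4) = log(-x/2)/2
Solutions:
 v(x) = C1 + x*log(-x)/2 + x*(-1 - log(2))/2 + 8*exp(-3*x/4)/3


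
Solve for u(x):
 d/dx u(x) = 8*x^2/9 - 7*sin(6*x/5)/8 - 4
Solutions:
 u(x) = C1 + 8*x^3/27 - 4*x + 35*cos(6*x/5)/48


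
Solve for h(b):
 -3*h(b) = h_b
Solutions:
 h(b) = C1*exp(-3*b)


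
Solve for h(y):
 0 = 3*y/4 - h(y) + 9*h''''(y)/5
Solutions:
 h(y) = C1*exp(-sqrt(3)*5^(1/4)*y/3) + C2*exp(sqrt(3)*5^(1/4)*y/3) + C3*sin(sqrt(3)*5^(1/4)*y/3) + C4*cos(sqrt(3)*5^(1/4)*y/3) + 3*y/4


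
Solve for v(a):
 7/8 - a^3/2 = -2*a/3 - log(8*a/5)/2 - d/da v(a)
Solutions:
 v(a) = C1 + a^4/8 - a^2/3 - a*log(a)/2 - 3*a*log(2)/2 - 3*a/8 + a*log(5)/2


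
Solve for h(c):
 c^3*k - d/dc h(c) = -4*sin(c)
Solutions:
 h(c) = C1 + c^4*k/4 - 4*cos(c)


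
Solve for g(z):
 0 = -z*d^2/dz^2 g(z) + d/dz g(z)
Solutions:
 g(z) = C1 + C2*z^2


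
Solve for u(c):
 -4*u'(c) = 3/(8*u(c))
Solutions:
 u(c) = -sqrt(C1 - 3*c)/4
 u(c) = sqrt(C1 - 3*c)/4


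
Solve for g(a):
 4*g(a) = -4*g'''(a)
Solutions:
 g(a) = C3*exp(-a) + (C1*sin(sqrt(3)*a/2) + C2*cos(sqrt(3)*a/2))*exp(a/2)


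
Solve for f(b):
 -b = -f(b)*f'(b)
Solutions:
 f(b) = -sqrt(C1 + b^2)
 f(b) = sqrt(C1 + b^2)


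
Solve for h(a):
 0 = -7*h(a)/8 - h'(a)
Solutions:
 h(a) = C1*exp(-7*a/8)


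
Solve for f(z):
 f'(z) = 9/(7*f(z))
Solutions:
 f(z) = -sqrt(C1 + 126*z)/7
 f(z) = sqrt(C1 + 126*z)/7


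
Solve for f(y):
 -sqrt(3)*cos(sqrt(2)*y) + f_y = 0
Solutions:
 f(y) = C1 + sqrt(6)*sin(sqrt(2)*y)/2


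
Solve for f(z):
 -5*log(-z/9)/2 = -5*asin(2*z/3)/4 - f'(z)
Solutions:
 f(z) = C1 + 5*z*log(-z)/2 - 5*z*asin(2*z/3)/4 - 5*z*log(3) - 5*z/2 - 5*sqrt(9 - 4*z^2)/8


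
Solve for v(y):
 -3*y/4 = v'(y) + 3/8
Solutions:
 v(y) = C1 - 3*y^2/8 - 3*y/8


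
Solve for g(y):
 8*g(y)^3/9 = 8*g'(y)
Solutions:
 g(y) = -3*sqrt(2)*sqrt(-1/(C1 + y))/2
 g(y) = 3*sqrt(2)*sqrt(-1/(C1 + y))/2


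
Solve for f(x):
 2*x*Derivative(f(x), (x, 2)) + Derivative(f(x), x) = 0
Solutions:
 f(x) = C1 + C2*sqrt(x)


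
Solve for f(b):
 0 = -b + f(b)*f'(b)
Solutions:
 f(b) = -sqrt(C1 + b^2)
 f(b) = sqrt(C1 + b^2)


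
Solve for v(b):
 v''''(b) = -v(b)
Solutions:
 v(b) = (C1*sin(sqrt(2)*b/2) + C2*cos(sqrt(2)*b/2))*exp(-sqrt(2)*b/2) + (C3*sin(sqrt(2)*b/2) + C4*cos(sqrt(2)*b/2))*exp(sqrt(2)*b/2)


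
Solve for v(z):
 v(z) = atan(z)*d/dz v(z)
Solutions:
 v(z) = C1*exp(Integral(1/atan(z), z))


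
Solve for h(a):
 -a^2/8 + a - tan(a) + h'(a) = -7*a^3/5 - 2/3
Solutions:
 h(a) = C1 - 7*a^4/20 + a^3/24 - a^2/2 - 2*a/3 - log(cos(a))


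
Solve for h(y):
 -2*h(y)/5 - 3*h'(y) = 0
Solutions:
 h(y) = C1*exp(-2*y/15)


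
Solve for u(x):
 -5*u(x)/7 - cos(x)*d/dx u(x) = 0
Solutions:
 u(x) = C1*(sin(x) - 1)^(5/14)/(sin(x) + 1)^(5/14)


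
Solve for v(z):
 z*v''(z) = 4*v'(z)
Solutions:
 v(z) = C1 + C2*z^5


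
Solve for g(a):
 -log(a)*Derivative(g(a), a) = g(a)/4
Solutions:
 g(a) = C1*exp(-li(a)/4)


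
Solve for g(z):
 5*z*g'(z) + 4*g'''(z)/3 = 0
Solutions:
 g(z) = C1 + Integral(C2*airyai(-30^(1/3)*z/2) + C3*airybi(-30^(1/3)*z/2), z)


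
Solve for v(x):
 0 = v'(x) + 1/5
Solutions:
 v(x) = C1 - x/5


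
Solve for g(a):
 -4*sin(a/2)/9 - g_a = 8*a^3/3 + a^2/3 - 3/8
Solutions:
 g(a) = C1 - 2*a^4/3 - a^3/9 + 3*a/8 + 8*cos(a/2)/9


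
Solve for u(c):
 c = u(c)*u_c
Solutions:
 u(c) = -sqrt(C1 + c^2)
 u(c) = sqrt(C1 + c^2)


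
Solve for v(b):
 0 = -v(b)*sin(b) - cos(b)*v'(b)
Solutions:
 v(b) = C1*cos(b)


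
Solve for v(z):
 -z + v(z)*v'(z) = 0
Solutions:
 v(z) = -sqrt(C1 + z^2)
 v(z) = sqrt(C1 + z^2)


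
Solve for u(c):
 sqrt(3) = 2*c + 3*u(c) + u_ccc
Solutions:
 u(c) = C3*exp(-3^(1/3)*c) - 2*c/3 + (C1*sin(3^(5/6)*c/2) + C2*cos(3^(5/6)*c/2))*exp(3^(1/3)*c/2) + sqrt(3)/3


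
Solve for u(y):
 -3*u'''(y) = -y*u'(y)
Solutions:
 u(y) = C1 + Integral(C2*airyai(3^(2/3)*y/3) + C3*airybi(3^(2/3)*y/3), y)


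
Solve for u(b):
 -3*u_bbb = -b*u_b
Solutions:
 u(b) = C1 + Integral(C2*airyai(3^(2/3)*b/3) + C3*airybi(3^(2/3)*b/3), b)


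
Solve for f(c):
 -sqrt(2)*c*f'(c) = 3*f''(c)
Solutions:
 f(c) = C1 + C2*erf(2^(3/4)*sqrt(3)*c/6)


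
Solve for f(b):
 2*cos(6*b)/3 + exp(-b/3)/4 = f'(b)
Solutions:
 f(b) = C1 + sin(6*b)/9 - 3*exp(-b/3)/4


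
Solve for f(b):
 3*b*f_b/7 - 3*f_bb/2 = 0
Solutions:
 f(b) = C1 + C2*erfi(sqrt(7)*b/7)


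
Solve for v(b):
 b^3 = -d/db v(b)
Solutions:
 v(b) = C1 - b^4/4


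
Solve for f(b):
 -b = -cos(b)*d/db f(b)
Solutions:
 f(b) = C1 + Integral(b/cos(b), b)


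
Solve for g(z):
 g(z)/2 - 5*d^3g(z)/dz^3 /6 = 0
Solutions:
 g(z) = C3*exp(3^(1/3)*5^(2/3)*z/5) + (C1*sin(3^(5/6)*5^(2/3)*z/10) + C2*cos(3^(5/6)*5^(2/3)*z/10))*exp(-3^(1/3)*5^(2/3)*z/10)


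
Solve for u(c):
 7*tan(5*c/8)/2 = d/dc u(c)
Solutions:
 u(c) = C1 - 28*log(cos(5*c/8))/5


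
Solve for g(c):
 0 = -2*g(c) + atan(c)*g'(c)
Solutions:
 g(c) = C1*exp(2*Integral(1/atan(c), c))


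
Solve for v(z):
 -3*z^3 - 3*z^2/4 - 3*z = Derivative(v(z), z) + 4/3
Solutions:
 v(z) = C1 - 3*z^4/4 - z^3/4 - 3*z^2/2 - 4*z/3


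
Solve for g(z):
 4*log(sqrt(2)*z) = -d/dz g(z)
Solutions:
 g(z) = C1 - 4*z*log(z) - z*log(4) + 4*z


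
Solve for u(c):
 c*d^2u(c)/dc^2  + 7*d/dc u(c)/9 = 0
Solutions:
 u(c) = C1 + C2*c^(2/9)


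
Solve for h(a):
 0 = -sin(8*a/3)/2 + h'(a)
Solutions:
 h(a) = C1 - 3*cos(8*a/3)/16


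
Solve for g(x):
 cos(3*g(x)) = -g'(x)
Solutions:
 g(x) = -asin((C1 + exp(6*x))/(C1 - exp(6*x)))/3 + pi/3
 g(x) = asin((C1 + exp(6*x))/(C1 - exp(6*x)))/3


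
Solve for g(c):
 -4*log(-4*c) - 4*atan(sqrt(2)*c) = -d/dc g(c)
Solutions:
 g(c) = C1 + 4*c*log(-c) + 4*c*atan(sqrt(2)*c) - 4*c + 8*c*log(2) - sqrt(2)*log(2*c^2 + 1)


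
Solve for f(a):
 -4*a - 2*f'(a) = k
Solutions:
 f(a) = C1 - a^2 - a*k/2


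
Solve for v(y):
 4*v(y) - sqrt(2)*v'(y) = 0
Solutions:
 v(y) = C1*exp(2*sqrt(2)*y)


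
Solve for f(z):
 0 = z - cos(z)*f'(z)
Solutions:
 f(z) = C1 + Integral(z/cos(z), z)


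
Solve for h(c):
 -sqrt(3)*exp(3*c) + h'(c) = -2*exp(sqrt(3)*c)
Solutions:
 h(c) = C1 + sqrt(3)*exp(3*c)/3 - 2*sqrt(3)*exp(sqrt(3)*c)/3


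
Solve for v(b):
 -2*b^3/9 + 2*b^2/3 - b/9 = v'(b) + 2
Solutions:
 v(b) = C1 - b^4/18 + 2*b^3/9 - b^2/18 - 2*b


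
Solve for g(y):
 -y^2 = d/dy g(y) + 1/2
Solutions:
 g(y) = C1 - y^3/3 - y/2


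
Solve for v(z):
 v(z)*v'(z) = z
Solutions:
 v(z) = -sqrt(C1 + z^2)
 v(z) = sqrt(C1 + z^2)


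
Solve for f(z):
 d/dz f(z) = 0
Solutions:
 f(z) = C1


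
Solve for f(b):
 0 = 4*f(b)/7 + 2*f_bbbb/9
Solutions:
 f(b) = (C1*sin(14^(3/4)*sqrt(3)*b/14) + C2*cos(14^(3/4)*sqrt(3)*b/14))*exp(-14^(3/4)*sqrt(3)*b/14) + (C3*sin(14^(3/4)*sqrt(3)*b/14) + C4*cos(14^(3/4)*sqrt(3)*b/14))*exp(14^(3/4)*sqrt(3)*b/14)


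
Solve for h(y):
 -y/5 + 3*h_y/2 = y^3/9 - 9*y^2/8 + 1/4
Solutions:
 h(y) = C1 + y^4/54 - y^3/4 + y^2/15 + y/6


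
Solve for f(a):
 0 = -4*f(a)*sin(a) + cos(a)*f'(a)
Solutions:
 f(a) = C1/cos(a)^4


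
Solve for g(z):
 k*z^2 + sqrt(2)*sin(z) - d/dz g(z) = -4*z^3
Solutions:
 g(z) = C1 + k*z^3/3 + z^4 - sqrt(2)*cos(z)


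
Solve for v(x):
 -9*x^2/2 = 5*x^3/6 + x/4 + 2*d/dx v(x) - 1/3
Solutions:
 v(x) = C1 - 5*x^4/48 - 3*x^3/4 - x^2/16 + x/6


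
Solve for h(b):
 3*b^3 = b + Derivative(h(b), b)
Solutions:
 h(b) = C1 + 3*b^4/4 - b^2/2


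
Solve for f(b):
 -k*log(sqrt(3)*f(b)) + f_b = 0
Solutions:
 Integral(1/(2*log(_y) + log(3)), (_y, f(b))) = C1 + b*k/2


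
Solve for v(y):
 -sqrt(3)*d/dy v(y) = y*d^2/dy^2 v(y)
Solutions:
 v(y) = C1 + C2*y^(1 - sqrt(3))


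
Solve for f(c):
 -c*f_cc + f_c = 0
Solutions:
 f(c) = C1 + C2*c^2


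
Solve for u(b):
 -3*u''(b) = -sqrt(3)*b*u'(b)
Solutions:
 u(b) = C1 + C2*erfi(sqrt(2)*3^(3/4)*b/6)


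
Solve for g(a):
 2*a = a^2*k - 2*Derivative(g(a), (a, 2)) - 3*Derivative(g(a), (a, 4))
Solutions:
 g(a) = C1 + C2*a + C3*sin(sqrt(6)*a/3) + C4*cos(sqrt(6)*a/3) + a^4*k/24 - a^3/6 - 3*a^2*k/4


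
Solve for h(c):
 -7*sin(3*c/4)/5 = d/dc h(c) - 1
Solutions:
 h(c) = C1 + c + 28*cos(3*c/4)/15


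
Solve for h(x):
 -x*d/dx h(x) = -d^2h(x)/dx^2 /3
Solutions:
 h(x) = C1 + C2*erfi(sqrt(6)*x/2)


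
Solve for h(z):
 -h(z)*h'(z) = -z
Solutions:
 h(z) = -sqrt(C1 + z^2)
 h(z) = sqrt(C1 + z^2)


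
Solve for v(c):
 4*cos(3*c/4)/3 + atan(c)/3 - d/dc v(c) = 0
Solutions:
 v(c) = C1 + c*atan(c)/3 - log(c^2 + 1)/6 + 16*sin(3*c/4)/9


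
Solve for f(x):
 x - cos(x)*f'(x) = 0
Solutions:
 f(x) = C1 + Integral(x/cos(x), x)


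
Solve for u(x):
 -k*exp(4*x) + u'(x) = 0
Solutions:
 u(x) = C1 + k*exp(4*x)/4


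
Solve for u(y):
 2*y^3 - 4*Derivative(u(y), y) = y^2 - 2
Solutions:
 u(y) = C1 + y^4/8 - y^3/12 + y/2


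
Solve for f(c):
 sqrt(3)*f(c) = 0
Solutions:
 f(c) = 0


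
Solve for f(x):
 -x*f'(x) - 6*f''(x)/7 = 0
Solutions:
 f(x) = C1 + C2*erf(sqrt(21)*x/6)


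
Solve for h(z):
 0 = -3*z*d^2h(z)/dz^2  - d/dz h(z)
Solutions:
 h(z) = C1 + C2*z^(2/3)


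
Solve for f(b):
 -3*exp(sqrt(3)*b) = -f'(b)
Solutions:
 f(b) = C1 + sqrt(3)*exp(sqrt(3)*b)


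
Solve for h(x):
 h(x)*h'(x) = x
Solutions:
 h(x) = -sqrt(C1 + x^2)
 h(x) = sqrt(C1 + x^2)


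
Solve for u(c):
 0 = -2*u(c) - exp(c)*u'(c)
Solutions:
 u(c) = C1*exp(2*exp(-c))


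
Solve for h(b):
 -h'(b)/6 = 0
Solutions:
 h(b) = C1


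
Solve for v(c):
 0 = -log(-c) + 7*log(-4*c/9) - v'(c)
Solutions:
 v(c) = C1 + 6*c*log(-c) + 2*c*(-7*log(3) - 3 + 7*log(2))


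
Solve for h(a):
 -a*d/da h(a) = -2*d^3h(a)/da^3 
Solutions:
 h(a) = C1 + Integral(C2*airyai(2^(2/3)*a/2) + C3*airybi(2^(2/3)*a/2), a)


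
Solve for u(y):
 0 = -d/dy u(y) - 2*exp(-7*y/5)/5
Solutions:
 u(y) = C1 + 2*exp(-7*y/5)/7


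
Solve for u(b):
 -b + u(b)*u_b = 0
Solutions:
 u(b) = -sqrt(C1 + b^2)
 u(b) = sqrt(C1 + b^2)


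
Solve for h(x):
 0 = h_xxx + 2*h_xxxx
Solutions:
 h(x) = C1 + C2*x + C3*x^2 + C4*exp(-x/2)


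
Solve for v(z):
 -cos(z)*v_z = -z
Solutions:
 v(z) = C1 + Integral(z/cos(z), z)


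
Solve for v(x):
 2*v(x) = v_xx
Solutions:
 v(x) = C1*exp(-sqrt(2)*x) + C2*exp(sqrt(2)*x)


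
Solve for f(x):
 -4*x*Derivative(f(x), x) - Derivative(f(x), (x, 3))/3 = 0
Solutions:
 f(x) = C1 + Integral(C2*airyai(-12^(1/3)*x) + C3*airybi(-12^(1/3)*x), x)


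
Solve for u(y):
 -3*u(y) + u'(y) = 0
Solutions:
 u(y) = C1*exp(3*y)


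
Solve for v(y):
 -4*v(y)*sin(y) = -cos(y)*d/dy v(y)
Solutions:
 v(y) = C1/cos(y)^4


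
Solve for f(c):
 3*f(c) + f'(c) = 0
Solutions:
 f(c) = C1*exp(-3*c)


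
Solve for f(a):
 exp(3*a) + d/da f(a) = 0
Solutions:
 f(a) = C1 - exp(3*a)/3


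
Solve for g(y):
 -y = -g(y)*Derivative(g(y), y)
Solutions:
 g(y) = -sqrt(C1 + y^2)
 g(y) = sqrt(C1 + y^2)


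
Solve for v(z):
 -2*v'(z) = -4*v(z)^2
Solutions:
 v(z) = -1/(C1 + 2*z)


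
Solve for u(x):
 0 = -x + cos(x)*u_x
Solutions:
 u(x) = C1 + Integral(x/cos(x), x)


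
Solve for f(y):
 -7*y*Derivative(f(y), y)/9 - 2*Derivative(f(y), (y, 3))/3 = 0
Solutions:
 f(y) = C1 + Integral(C2*airyai(-6^(2/3)*7^(1/3)*y/6) + C3*airybi(-6^(2/3)*7^(1/3)*y/6), y)


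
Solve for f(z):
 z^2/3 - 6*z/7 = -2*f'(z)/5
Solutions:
 f(z) = C1 - 5*z^3/18 + 15*z^2/14


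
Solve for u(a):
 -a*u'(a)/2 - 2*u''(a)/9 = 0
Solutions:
 u(a) = C1 + C2*erf(3*sqrt(2)*a/4)


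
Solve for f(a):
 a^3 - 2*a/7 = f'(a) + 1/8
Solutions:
 f(a) = C1 + a^4/4 - a^2/7 - a/8


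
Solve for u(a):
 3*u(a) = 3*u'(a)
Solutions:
 u(a) = C1*exp(a)


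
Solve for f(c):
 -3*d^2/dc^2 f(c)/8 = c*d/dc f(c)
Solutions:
 f(c) = C1 + C2*erf(2*sqrt(3)*c/3)


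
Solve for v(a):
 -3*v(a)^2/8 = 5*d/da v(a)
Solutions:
 v(a) = 40/(C1 + 3*a)


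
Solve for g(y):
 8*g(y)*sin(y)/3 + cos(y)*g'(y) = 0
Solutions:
 g(y) = C1*cos(y)^(8/3)


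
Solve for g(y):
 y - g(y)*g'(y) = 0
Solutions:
 g(y) = -sqrt(C1 + y^2)
 g(y) = sqrt(C1 + y^2)


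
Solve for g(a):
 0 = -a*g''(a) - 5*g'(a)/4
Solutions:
 g(a) = C1 + C2/a^(1/4)


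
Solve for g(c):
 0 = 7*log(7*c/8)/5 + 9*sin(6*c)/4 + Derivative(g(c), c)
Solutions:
 g(c) = C1 - 7*c*log(c)/5 - 7*c*log(7)/5 + 7*c/5 + 21*c*log(2)/5 + 3*cos(6*c)/8


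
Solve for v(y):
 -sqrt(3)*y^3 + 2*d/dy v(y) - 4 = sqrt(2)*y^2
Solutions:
 v(y) = C1 + sqrt(3)*y^4/8 + sqrt(2)*y^3/6 + 2*y


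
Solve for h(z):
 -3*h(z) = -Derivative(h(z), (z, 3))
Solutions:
 h(z) = C3*exp(3^(1/3)*z) + (C1*sin(3^(5/6)*z/2) + C2*cos(3^(5/6)*z/2))*exp(-3^(1/3)*z/2)


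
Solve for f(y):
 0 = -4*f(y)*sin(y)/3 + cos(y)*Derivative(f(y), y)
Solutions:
 f(y) = C1/cos(y)^(4/3)


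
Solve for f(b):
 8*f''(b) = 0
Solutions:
 f(b) = C1 + C2*b


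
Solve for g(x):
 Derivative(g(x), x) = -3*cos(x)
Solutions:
 g(x) = C1 - 3*sin(x)


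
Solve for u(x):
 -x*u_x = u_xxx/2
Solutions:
 u(x) = C1 + Integral(C2*airyai(-2^(1/3)*x) + C3*airybi(-2^(1/3)*x), x)


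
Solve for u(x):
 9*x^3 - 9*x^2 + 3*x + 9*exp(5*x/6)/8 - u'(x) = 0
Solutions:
 u(x) = C1 + 9*x^4/4 - 3*x^3 + 3*x^2/2 + 27*exp(5*x/6)/20


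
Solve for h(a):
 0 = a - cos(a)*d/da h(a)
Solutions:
 h(a) = C1 + Integral(a/cos(a), a)


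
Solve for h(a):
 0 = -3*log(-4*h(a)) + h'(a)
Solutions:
 -Integral(1/(log(-_y) + 2*log(2)), (_y, h(a)))/3 = C1 - a


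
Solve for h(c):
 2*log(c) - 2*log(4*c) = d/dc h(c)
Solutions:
 h(c) = C1 - 4*c*log(2)


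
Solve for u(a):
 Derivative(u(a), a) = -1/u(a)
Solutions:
 u(a) = -sqrt(C1 - 2*a)
 u(a) = sqrt(C1 - 2*a)
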